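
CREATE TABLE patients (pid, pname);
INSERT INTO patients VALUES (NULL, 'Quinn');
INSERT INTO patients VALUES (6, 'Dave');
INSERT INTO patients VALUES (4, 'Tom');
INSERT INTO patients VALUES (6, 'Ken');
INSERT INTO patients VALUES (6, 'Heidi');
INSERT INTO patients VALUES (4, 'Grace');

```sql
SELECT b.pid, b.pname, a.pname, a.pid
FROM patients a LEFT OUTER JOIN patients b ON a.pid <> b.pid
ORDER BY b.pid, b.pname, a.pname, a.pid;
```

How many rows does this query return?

13

LEFT JOIN keeps every row from `patients a`; unmatched rows get NULL for `patients b`'s columns.
Matching on a.pid <> b.pid. A NULL in a compared column never satisfies the condition.
- a row (pid=NULL): no match → kept, b columns NULL.
- a row (pid=6): matches 2 b row(s) → 2 output row(s).
- a row (pid=4): matches 3 b row(s) → 3 output row(s).
- a row (pid=6): matches 2 b row(s) → 2 output row(s).
- a row (pid=6): matches 2 b row(s) → 2 output row(s).
- a row (pid=4): matches 3 b row(s) → 3 output row(s).
Total: 12 matched + 1 padded = 13 rows.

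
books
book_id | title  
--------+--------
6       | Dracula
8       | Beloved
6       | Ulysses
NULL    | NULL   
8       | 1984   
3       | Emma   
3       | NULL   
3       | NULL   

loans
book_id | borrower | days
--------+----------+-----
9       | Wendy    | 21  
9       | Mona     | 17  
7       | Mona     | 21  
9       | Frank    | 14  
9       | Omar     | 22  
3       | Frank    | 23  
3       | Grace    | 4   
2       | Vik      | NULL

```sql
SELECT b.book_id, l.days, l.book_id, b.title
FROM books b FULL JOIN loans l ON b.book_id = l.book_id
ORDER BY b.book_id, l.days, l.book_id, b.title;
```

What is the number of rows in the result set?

FULL OUTER JOIN keeps every row from both sides; unmatched rows get NULL for the other side's columns.
Matching on b.book_id = l.book_id. A NULL in a compared column never satisfies the condition.
- b (book_id=6) has no partner → padded with NULL.
- b (book_id=8) has no partner → padded with NULL.
- b (book_id=6) has no partner → padded with NULL.
- b (book_id=NULL) has no partner → padded with NULL.
- b (book_id=8) has no partner → padded with NULL.
- b (book_id=3) pairs with 2 row(s) of l.
- b (book_id=3) pairs with 2 row(s) of l.
- b (book_id=3) pairs with 2 row(s) of l.
- 6 l row(s) had no b match → kept, b columns NULL.
Total: 6 matched + 11 padded = 17 rows.

17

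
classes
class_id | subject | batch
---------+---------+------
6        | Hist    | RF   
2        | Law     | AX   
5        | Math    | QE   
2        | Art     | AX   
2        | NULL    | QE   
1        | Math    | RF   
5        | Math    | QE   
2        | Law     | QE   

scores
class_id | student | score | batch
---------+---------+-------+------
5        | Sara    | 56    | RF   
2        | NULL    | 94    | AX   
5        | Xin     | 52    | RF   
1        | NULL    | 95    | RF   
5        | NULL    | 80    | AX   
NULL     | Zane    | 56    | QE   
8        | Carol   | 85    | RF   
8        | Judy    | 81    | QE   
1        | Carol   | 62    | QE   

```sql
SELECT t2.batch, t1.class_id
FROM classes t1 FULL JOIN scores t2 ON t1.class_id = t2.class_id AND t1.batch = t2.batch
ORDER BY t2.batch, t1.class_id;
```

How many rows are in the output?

FULL OUTER JOIN keeps every row from both sides; unmatched rows get NULL for the other side's columns.
Matching on t1.class_id = t2.class_id AND t1.batch = t2.batch. A NULL in a compared column never satisfies the condition.
Matched pairs: 3; unmatched t1 rows kept: 5; unmatched t2 rows kept: 7.
Total: 3 matched + 12 padded = 15 rows.

15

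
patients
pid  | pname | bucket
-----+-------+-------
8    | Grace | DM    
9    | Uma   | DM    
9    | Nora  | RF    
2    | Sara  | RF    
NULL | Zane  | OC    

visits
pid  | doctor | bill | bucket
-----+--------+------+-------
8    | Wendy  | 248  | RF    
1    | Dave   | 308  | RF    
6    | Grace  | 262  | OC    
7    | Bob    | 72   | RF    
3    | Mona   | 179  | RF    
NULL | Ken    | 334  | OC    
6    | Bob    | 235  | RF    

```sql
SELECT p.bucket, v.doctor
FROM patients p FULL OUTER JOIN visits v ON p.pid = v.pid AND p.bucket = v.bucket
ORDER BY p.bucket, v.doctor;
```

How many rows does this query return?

12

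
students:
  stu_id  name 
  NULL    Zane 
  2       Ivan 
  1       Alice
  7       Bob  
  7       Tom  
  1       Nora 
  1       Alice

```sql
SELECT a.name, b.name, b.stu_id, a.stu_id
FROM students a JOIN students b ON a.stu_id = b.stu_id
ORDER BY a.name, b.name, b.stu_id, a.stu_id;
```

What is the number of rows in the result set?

INNER JOIN keeps only pairs where the ON condition holds.
Matching on a.stu_id = b.stu_id. A NULL in a compared column never satisfies the condition.
- a row (stu_id=NULL): no match → dropped.
- a row (stu_id=2): matches 1 b row(s) → 1 output row(s).
- a row (stu_id=1): matches 3 b row(s) → 3 output row(s).
- a row (stu_id=7): matches 2 b row(s) → 2 output row(s).
- a row (stu_id=7): matches 2 b row(s) → 2 output row(s).
- a row (stu_id=1): matches 3 b row(s) → 3 output row(s).
- a row (stu_id=1): matches 3 b row(s) → 3 output row(s).
Total: 14 rows.

14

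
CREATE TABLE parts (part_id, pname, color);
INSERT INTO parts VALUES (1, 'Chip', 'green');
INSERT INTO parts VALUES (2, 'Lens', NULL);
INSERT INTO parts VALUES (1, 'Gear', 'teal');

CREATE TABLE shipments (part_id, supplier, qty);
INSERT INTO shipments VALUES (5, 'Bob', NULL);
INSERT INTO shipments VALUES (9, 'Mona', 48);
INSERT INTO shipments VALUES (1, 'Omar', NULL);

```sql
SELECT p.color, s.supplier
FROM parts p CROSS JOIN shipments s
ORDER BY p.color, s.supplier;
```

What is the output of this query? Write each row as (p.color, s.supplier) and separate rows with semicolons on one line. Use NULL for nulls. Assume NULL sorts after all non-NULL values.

(green, Bob); (green, Mona); (green, Omar); (teal, Bob); (teal, Mona); (teal, Omar); (NULL, Bob); (NULL, Mona); (NULL, Omar)

CROSS JOIN pairs every row of `parts` with every row of `shipments`: 3 × 3 = 9 rows.
After projecting and ordering:
p.color | s.supplier
green | Bob
green | Mona
green | Omar
teal | Bob
teal | Mona
teal | Omar
NULL | Bob
NULL | Mona
NULL | Omar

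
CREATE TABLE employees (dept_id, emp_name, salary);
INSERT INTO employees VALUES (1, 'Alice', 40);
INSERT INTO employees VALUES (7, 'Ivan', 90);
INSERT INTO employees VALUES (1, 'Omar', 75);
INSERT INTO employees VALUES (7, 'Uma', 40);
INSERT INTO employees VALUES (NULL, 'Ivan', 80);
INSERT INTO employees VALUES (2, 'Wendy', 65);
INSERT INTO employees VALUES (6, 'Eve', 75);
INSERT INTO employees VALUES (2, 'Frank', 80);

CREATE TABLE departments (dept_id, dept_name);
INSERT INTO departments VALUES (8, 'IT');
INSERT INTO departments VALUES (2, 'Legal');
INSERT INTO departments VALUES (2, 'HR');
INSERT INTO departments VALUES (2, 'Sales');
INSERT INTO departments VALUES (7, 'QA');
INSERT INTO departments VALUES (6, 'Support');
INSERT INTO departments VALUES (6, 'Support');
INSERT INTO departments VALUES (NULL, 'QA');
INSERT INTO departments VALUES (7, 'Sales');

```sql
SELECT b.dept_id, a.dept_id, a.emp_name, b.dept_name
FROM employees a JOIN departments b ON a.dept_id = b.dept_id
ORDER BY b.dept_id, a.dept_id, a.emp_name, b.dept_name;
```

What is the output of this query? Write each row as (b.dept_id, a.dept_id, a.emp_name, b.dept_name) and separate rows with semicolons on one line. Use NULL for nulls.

INNER JOIN keeps only pairs where the ON condition holds.
Matching on a.dept_id = b.dept_id. A NULL in a compared column never satisfies the condition.
- a[0] dept_id=1 → no match; dropped.
- a[1] dept_id=7 → 2 match(es) in b → 2 row(s).
- a[2] dept_id=1 → no match; dropped.
- a[3] dept_id=7 → 2 match(es) in b → 2 row(s).
- a[4] dept_id=NULL → no match; dropped.
- a[5] dept_id=2 → 3 match(es) in b → 3 row(s).
- a[6] dept_id=6 → 2 match(es) in b → 2 row(s).
- a[7] dept_id=2 → 3 match(es) in b → 3 row(s).

(2, 2, Frank, HR); (2, 2, Frank, Legal); (2, 2, Frank, Sales); (2, 2, Wendy, HR); (2, 2, Wendy, Legal); (2, 2, Wendy, Sales); (6, 6, Eve, Support); (6, 6, Eve, Support); (7, 7, Ivan, QA); (7, 7, Ivan, Sales); (7, 7, Uma, QA); (7, 7, Uma, Sales)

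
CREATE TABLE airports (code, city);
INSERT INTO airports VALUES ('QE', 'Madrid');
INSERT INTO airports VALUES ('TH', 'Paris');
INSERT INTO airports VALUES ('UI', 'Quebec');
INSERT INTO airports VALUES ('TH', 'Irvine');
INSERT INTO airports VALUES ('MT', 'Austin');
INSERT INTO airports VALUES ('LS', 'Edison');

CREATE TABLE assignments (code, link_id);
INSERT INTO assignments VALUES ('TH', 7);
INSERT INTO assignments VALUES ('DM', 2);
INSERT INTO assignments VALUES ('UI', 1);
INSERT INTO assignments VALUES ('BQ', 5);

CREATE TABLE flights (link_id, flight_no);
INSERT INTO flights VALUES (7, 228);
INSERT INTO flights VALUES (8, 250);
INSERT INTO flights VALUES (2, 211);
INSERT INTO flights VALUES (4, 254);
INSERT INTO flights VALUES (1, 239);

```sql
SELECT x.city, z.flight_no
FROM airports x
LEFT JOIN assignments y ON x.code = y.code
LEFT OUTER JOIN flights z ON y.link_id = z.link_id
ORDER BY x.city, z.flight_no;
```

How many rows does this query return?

Joins associate left-to-right: airports LEFT JOIN assignments on code gives 6 intermediate row(s).
Then LEFT JOIN `flights z` on link_id: each of those 6 rows is kept; rows whose y.link_id has no match in z get NULL for z's columns.
Result: 6 row(s).

6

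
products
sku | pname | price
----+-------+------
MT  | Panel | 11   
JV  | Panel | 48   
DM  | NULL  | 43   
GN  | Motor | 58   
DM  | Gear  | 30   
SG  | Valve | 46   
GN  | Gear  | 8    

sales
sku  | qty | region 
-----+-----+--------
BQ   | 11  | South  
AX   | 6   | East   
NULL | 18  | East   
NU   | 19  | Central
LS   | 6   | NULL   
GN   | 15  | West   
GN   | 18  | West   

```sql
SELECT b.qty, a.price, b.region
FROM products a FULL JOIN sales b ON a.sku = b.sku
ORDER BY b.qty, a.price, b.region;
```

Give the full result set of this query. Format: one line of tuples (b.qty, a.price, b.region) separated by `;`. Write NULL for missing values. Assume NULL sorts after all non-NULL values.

(6, NULL, East); (6, NULL, NULL); (11, NULL, South); (15, 8, West); (15, 58, West); (18, 8, West); (18, 58, West); (18, NULL, East); (19, NULL, Central); (NULL, 11, NULL); (NULL, 30, NULL); (NULL, 43, NULL); (NULL, 46, NULL); (NULL, 48, NULL)

FULL OUTER JOIN keeps every row from both sides; unmatched rows get NULL for the other side's columns.
Matching on a.sku = b.sku. A NULL in a compared column never satisfies the condition.
- a row (sku=MT): no match → kept, b columns NULL.
- a row (sku=JV): no match → kept, b columns NULL.
- a row (sku=DM): no match → kept, b columns NULL.
- a row (sku=GN): matches 2 b row(s) → 2 output row(s).
- a row (sku=DM): no match → kept, b columns NULL.
- a row (sku=SG): no match → kept, b columns NULL.
- a row (sku=GN): matches 2 b row(s) → 2 output row(s).
- plus 5 unmatched b row(s), each kept with NULL a columns.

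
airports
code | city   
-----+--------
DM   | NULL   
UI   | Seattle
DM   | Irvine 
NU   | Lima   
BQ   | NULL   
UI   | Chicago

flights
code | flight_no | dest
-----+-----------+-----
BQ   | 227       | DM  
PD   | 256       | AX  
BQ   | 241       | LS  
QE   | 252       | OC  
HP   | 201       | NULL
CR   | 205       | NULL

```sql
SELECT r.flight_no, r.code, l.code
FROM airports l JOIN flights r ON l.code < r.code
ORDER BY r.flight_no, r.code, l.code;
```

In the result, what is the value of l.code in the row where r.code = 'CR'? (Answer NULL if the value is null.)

BQ

INNER JOIN keeps only pairs where the ON condition holds.
Matching on l.code < r.code.
- l[0] code=DM → 3 match(es) in r → 3 row(s).
- l[1] code=UI → no match; dropped.
- l[2] code=DM → 3 match(es) in r → 3 row(s).
- l[3] code=NU → 2 match(es) in r → 2 row(s).
- l[4] code=BQ → 4 match(es) in r → 4 row(s).
- l[5] code=UI → no match; dropped.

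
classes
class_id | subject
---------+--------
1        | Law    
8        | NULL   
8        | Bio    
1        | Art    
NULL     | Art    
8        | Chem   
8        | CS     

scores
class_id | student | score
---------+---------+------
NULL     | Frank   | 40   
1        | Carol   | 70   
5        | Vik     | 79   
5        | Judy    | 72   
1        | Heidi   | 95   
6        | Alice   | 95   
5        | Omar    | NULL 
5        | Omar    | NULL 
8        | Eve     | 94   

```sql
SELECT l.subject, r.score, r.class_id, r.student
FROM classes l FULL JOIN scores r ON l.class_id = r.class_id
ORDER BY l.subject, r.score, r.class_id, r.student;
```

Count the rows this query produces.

15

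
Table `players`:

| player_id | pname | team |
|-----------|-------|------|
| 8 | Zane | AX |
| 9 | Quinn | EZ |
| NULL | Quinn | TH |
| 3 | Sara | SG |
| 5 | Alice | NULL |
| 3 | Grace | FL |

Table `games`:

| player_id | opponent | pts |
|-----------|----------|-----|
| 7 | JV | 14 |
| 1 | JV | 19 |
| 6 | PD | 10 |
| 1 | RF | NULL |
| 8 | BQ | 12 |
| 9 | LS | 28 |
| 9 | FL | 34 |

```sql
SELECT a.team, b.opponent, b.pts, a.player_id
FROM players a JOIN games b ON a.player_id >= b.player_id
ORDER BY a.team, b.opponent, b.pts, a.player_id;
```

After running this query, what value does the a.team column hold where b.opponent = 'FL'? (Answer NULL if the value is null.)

EZ

INNER JOIN keeps only pairs where the ON condition holds.
Matching on a.player_id >= b.player_id. A NULL in a compared column never satisfies the condition.
- a row (player_id=8): matches 5 b row(s) → 5 output row(s).
- a row (player_id=9): matches 7 b row(s) → 7 output row(s).
- a row (player_id=NULL): no match → dropped.
- a row (player_id=3): matches 2 b row(s) → 2 output row(s).
- a row (player_id=5): matches 2 b row(s) → 2 output row(s).
- a row (player_id=3): matches 2 b row(s) → 2 output row(s).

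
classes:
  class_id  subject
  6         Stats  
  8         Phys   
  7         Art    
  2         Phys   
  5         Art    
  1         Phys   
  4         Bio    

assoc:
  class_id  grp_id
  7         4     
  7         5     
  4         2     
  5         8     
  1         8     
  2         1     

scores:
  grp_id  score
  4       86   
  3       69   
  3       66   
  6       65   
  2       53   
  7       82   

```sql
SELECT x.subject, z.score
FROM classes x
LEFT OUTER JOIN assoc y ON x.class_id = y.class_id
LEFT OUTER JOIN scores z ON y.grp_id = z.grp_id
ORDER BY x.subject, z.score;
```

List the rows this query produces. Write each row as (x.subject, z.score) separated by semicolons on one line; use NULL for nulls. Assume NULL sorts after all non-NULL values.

Step 1 — x LEFT JOIN y on class_id → 8 row(s).
Then LEFT JOIN `scores z` on grp_id: each of those 8 rows is kept; rows whose y.grp_id has no match in z get NULL for z's columns.

(Art, 86); (Art, NULL); (Art, NULL); (Bio, 53); (Phys, NULL); (Phys, NULL); (Phys, NULL); (Stats, NULL)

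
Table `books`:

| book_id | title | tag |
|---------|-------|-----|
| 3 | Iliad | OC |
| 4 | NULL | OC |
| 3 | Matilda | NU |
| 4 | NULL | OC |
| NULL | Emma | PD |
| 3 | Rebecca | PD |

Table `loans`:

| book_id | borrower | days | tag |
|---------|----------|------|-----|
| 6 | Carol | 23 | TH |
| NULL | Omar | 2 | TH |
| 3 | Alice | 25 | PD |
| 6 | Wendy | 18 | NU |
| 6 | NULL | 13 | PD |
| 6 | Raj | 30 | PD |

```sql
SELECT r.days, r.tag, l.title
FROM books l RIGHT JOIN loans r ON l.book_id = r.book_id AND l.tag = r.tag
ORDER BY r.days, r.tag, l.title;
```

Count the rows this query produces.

RIGHT JOIN keeps every row from `loans`; unmatched rows get NULL for `books`'s columns.
Matching on l.book_id = r.book_id AND l.tag = r.tag. A NULL in a compared column never satisfies the condition.
- book_id=3, tag=OC: no matching r row.
- book_id=4, tag=OC: no matching r row.
- book_id=3, tag=NU: no matching r row.
- book_id=4, tag=OC: no matching r row.
- book_id=NULL, tag=PD: no matching r row.
- book_id=3, tag=PD: 1 matching r row(s), so 1 row(s) emitted.
- plus 5 unmatched r row(s), each kept with NULL l columns.
Total: 1 matched + 5 padded = 6 rows.

6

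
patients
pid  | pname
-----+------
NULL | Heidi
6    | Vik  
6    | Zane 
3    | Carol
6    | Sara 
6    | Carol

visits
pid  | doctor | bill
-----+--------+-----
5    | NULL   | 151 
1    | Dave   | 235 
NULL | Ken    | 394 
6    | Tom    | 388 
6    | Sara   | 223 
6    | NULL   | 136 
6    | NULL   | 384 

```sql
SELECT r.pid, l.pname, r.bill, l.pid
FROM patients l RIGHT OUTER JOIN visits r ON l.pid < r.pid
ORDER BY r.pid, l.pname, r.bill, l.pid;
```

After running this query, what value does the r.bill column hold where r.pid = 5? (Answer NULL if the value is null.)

RIGHT JOIN keeps every row from `visits`; unmatched rows get NULL for `patients`'s columns.
Matching on l.pid < r.pid. A NULL in a compared column never satisfies the condition.
- l (pid=NULL) has no partner in r.
- l (pid=6) has no partner in r.
- l (pid=6) has no partner in r.
- l (pid=3) pairs with 5 row(s) of r.
- l (pid=6) has no partner in r.
- l (pid=6) has no partner in r.
- 2 r row(s) had no l match → kept, l columns NULL.

151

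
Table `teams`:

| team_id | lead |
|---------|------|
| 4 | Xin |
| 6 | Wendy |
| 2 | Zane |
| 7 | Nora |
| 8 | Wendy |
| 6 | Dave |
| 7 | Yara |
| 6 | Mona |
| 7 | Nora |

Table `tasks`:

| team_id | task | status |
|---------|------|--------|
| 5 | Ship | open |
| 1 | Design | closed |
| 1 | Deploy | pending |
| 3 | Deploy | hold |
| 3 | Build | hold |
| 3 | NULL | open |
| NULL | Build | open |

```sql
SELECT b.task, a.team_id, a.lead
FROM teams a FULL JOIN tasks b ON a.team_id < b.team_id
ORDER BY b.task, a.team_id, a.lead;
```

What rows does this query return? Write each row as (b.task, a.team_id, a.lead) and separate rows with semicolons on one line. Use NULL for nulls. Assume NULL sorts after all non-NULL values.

FULL OUTER JOIN keeps every row from both sides; unmatched rows get NULL for the other side's columns.
Matching on a.team_id < b.team_id. A NULL in a compared column never satisfies the condition.
- a row (team_id=4): matches 1 b row(s) → 1 output row(s).
- a row (team_id=6): no match → kept, b columns NULL.
- a row (team_id=2): matches 4 b row(s) → 4 output row(s).
- a row (team_id=7): no match → kept, b columns NULL.
- a row (team_id=8): no match → kept, b columns NULL.
- a row (team_id=6): no match → kept, b columns NULL.
- a row (team_id=7): no match → kept, b columns NULL.
- a row (team_id=6): no match → kept, b columns NULL.
- a row (team_id=7): no match → kept, b columns NULL.
- 3 row(s) from b found no a partner → padded with NULL.

(Build, 2, Zane); (Build, NULL, NULL); (Deploy, 2, Zane); (Deploy, NULL, NULL); (Design, NULL, NULL); (Ship, 2, Zane); (Ship, 4, Xin); (NULL, 2, Zane); (NULL, 6, Dave); (NULL, 6, Mona); (NULL, 6, Wendy); (NULL, 7, Nora); (NULL, 7, Nora); (NULL, 7, Yara); (NULL, 8, Wendy)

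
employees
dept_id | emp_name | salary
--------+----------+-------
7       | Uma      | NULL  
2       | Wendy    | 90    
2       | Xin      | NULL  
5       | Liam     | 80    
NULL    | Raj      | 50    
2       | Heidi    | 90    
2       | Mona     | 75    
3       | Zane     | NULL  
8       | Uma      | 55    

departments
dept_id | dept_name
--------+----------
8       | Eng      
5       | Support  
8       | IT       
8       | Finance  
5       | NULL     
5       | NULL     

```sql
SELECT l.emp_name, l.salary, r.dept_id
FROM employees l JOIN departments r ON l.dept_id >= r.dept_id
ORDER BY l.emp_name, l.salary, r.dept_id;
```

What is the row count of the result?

INNER JOIN keeps only pairs where the ON condition holds.
Matching on l.dept_id >= r.dept_id. A NULL in a compared column never satisfies the condition.
Matched pairs: 12.
Total: 12 rows.

12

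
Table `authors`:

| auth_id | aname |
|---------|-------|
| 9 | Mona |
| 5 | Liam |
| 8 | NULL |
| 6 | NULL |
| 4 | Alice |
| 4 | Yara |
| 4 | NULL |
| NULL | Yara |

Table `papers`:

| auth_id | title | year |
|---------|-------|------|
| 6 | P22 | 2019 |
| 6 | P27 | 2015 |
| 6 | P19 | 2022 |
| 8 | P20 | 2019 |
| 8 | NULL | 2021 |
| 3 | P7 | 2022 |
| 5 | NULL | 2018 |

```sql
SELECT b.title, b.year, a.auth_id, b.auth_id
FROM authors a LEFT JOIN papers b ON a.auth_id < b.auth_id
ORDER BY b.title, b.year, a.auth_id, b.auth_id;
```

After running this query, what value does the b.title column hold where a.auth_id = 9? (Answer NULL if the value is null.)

NULL

LEFT JOIN keeps every row from `authors`; unmatched rows get NULL for `papers`'s columns.
Matching on a.auth_id < b.auth_id. A NULL in a compared column never satisfies the condition.
- a row (auth_id=9): no match → kept, b columns NULL.
- a row (auth_id=5): matches 5 b row(s) → 5 output row(s).
- a row (auth_id=8): no match → kept, b columns NULL.
- a row (auth_id=6): matches 2 b row(s) → 2 output row(s).
- a row (auth_id=4): matches 6 b row(s) → 6 output row(s).
- a row (auth_id=4): matches 6 b row(s) → 6 output row(s).
- a row (auth_id=4): matches 6 b row(s) → 6 output row(s).
- a row (auth_id=NULL): no match → kept, b columns NULL.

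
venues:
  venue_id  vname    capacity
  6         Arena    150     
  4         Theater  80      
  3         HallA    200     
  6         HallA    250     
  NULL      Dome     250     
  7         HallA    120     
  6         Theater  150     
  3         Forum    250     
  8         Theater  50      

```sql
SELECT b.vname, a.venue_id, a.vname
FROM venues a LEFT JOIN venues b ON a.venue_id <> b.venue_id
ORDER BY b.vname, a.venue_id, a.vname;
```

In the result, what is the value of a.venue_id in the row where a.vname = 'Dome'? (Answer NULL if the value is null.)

LEFT JOIN keeps every row from `venues a`; unmatched rows get NULL for `venues b`'s columns.
Matching on a.venue_id <> b.venue_id. A NULL in a compared column never satisfies the condition.
- a row (venue_id=6): matches 5 b row(s) → 5 output row(s).
- a row (venue_id=4): matches 7 b row(s) → 7 output row(s).
- a row (venue_id=3): matches 6 b row(s) → 6 output row(s).
- a row (venue_id=6): matches 5 b row(s) → 5 output row(s).
- a row (venue_id=NULL): no match → kept, b columns NULL.
- a row (venue_id=7): matches 7 b row(s) → 7 output row(s).
- a row (venue_id=6): matches 5 b row(s) → 5 output row(s).
- a row (venue_id=3): matches 6 b row(s) → 6 output row(s).
- a row (venue_id=8): matches 7 b row(s) → 7 output row(s).

NULL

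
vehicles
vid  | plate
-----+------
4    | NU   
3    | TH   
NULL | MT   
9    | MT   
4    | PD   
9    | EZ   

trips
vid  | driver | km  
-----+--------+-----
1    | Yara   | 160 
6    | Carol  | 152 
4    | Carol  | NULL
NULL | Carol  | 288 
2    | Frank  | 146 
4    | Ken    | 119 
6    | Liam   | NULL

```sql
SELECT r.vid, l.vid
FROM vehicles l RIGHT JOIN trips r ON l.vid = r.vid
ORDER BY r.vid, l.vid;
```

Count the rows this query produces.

9

RIGHT JOIN keeps every row from `trips`; unmatched rows get NULL for `vehicles`'s columns.
Matching on l.vid = r.vid. A NULL in a compared column never satisfies the condition.
Matched pairs: 4; unmatched r rows kept: 5.
Total: 4 matched + 5 padded = 9 rows.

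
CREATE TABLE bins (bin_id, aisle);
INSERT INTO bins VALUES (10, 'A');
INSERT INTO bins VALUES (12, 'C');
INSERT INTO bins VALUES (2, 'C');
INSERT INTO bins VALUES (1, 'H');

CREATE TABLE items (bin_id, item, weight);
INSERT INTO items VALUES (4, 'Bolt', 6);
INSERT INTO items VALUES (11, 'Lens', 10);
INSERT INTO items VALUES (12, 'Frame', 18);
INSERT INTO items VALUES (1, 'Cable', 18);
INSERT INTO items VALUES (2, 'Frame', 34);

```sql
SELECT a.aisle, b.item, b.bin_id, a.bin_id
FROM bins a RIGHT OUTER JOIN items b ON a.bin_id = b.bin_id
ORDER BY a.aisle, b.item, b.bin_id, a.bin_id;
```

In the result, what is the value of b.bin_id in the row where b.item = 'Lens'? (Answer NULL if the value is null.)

RIGHT JOIN keeps every row from `items`; unmatched rows get NULL for `bins`'s columns.
Matching on a.bin_id = b.bin_id.
Matched pairs: 3; unmatched b rows kept: 2.

11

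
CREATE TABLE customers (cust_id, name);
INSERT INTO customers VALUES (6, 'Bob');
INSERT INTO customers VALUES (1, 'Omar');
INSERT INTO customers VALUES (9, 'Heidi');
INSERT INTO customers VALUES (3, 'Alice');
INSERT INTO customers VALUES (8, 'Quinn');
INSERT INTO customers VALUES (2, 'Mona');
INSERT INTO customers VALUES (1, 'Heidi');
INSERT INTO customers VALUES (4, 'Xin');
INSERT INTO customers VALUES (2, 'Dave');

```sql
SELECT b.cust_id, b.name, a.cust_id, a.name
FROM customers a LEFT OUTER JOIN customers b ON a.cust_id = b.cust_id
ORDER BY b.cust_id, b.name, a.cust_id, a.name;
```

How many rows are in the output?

13

LEFT JOIN keeps every row from `customers a`; unmatched rows get NULL for `customers b`'s columns.
Matching on a.cust_id = b.cust_id.
- a row (cust_id=6): matches 1 b row(s) → 1 output row(s).
- a row (cust_id=1): matches 2 b row(s) → 2 output row(s).
- a row (cust_id=9): matches 1 b row(s) → 1 output row(s).
- a row (cust_id=3): matches 1 b row(s) → 1 output row(s).
- a row (cust_id=8): matches 1 b row(s) → 1 output row(s).
- a row (cust_id=2): matches 2 b row(s) → 2 output row(s).
- a row (cust_id=1): matches 2 b row(s) → 2 output row(s).
- a row (cust_id=4): matches 1 b row(s) → 1 output row(s).
- a row (cust_id=2): matches 2 b row(s) → 2 output row(s).
Total: 13 rows.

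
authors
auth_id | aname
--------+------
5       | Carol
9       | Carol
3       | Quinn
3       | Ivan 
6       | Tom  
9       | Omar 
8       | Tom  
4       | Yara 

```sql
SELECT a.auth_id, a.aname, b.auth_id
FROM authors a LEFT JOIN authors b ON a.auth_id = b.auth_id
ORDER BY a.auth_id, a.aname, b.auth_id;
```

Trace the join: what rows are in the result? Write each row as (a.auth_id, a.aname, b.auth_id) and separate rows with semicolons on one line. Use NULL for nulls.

(3, Ivan, 3); (3, Ivan, 3); (3, Quinn, 3); (3, Quinn, 3); (4, Yara, 4); (5, Carol, 5); (6, Tom, 6); (8, Tom, 8); (9, Carol, 9); (9, Carol, 9); (9, Omar, 9); (9, Omar, 9)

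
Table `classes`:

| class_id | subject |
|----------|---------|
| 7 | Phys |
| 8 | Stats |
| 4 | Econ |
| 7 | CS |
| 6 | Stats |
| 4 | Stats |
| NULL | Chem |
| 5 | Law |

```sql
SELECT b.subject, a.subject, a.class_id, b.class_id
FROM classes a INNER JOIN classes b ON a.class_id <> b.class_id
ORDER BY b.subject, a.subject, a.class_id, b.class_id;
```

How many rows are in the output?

INNER JOIN keeps only pairs where the ON condition holds.
Matching on a.class_id <> b.class_id. A NULL in a compared column never satisfies the condition.
Matched pairs: 38.
Total: 38 rows.

38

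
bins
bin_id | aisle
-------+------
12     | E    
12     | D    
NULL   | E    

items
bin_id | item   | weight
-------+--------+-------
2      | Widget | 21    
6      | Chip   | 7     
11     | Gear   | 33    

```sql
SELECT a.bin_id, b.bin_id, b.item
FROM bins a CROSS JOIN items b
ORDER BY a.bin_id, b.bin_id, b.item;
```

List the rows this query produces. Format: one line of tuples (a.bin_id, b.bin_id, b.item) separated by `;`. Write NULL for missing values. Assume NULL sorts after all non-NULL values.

(12, 2, Widget); (12, 2, Widget); (12, 6, Chip); (12, 6, Chip); (12, 11, Gear); (12, 11, Gear); (NULL, 2, Widget); (NULL, 6, Chip); (NULL, 11, Gear)

CROSS JOIN pairs every row of `bins` with every row of `items`: 3 × 3 = 9 rows.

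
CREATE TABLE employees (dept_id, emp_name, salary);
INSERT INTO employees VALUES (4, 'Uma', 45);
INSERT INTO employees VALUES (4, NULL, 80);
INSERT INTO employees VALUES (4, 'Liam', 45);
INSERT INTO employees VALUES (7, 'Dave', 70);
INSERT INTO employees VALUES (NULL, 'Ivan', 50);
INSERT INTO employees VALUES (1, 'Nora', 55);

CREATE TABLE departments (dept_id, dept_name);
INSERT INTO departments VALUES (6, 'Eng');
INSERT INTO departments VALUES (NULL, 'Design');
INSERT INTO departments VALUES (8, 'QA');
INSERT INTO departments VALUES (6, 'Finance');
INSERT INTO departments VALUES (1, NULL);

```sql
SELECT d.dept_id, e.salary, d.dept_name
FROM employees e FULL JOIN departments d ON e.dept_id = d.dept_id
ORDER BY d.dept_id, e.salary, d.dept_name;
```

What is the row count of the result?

FULL OUTER JOIN keeps every row from both sides; unmatched rows get NULL for the other side's columns.
Matching on e.dept_id = d.dept_id. A NULL in a compared column never satisfies the condition.
Matched pairs: 1; unmatched e rows kept: 5; unmatched d rows kept: 4.
Total: 1 matched + 9 padded = 10 rows.

10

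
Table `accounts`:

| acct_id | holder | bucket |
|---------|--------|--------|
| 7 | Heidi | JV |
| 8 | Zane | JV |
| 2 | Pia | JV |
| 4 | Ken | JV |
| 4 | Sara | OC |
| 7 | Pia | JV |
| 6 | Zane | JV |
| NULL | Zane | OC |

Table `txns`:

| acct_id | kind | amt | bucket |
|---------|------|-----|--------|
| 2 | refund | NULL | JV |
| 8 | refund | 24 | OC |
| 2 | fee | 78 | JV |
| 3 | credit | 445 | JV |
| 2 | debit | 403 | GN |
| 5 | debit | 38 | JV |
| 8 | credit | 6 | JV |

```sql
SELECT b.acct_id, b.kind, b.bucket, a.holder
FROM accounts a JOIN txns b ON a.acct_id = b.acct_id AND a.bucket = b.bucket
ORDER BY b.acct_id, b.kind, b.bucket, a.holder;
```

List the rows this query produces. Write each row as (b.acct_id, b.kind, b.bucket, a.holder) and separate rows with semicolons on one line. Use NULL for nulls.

(2, fee, JV, Pia); (2, refund, JV, Pia); (8, credit, JV, Zane)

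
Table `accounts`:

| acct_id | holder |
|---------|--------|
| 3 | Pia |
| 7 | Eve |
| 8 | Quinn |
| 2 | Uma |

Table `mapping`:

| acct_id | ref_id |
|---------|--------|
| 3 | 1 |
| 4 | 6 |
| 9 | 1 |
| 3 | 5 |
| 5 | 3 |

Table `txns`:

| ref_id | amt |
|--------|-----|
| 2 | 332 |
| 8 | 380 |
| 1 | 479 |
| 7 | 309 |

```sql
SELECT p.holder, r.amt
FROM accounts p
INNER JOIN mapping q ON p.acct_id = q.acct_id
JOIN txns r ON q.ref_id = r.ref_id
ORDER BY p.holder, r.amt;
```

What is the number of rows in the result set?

Joins associate left-to-right: accounts INNER JOIN mapping on acct_id gives 2 intermediate row(s).
Then INNER JOIN `txns r` on ref_id: keep only rows whose q.ref_id appears in r.
Result: 1 row(s).

1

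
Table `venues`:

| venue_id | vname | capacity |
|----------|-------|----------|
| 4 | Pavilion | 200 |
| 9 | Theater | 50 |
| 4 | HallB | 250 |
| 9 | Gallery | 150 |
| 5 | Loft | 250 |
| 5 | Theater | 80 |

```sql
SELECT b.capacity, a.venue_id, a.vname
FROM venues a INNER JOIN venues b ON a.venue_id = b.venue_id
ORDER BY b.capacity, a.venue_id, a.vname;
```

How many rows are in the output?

INNER JOIN keeps only pairs where the ON condition holds.
Matching on a.venue_id = b.venue_id.
- venue_id=4: 2 matching b row(s), so 2 row(s) emitted.
- venue_id=9: 2 matching b row(s), so 2 row(s) emitted.
- venue_id=4: 2 matching b row(s), so 2 row(s) emitted.
- venue_id=9: 2 matching b row(s), so 2 row(s) emitted.
- venue_id=5: 2 matching b row(s), so 2 row(s) emitted.
- venue_id=5: 2 matching b row(s), so 2 row(s) emitted.
Total: 12 rows.

12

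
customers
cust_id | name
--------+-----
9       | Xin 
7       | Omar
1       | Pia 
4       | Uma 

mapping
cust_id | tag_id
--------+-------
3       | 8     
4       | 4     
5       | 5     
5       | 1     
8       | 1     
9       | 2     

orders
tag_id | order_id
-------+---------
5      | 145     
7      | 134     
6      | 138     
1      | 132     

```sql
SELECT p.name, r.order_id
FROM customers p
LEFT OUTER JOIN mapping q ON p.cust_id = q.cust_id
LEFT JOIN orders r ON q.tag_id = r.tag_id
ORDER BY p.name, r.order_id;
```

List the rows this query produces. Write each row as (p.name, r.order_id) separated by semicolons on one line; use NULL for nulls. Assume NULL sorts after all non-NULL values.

(Omar, NULL); (Pia, NULL); (Uma, NULL); (Xin, NULL)

Joins associate left-to-right: customers LEFT JOIN mapping on cust_id gives 4 intermediate row(s).
Then LEFT JOIN `orders r` on tag_id: each of those 4 rows is kept; rows whose q.tag_id has no match in r get NULL for r's columns.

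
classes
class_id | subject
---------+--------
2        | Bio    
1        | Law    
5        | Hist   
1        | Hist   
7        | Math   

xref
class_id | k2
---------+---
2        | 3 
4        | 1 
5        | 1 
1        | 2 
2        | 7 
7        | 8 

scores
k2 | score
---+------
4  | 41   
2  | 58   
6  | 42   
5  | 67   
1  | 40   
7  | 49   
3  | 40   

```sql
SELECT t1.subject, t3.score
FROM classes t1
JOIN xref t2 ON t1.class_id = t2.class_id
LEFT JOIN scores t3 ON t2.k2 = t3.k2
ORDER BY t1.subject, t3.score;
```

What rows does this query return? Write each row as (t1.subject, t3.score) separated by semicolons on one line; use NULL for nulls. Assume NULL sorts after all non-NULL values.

Step 1 — t1 INNER JOIN t2 on class_id → 6 row(s).
Then LEFT JOIN `scores t3` on k2: each of those 6 rows is kept; rows whose t2.k2 has no match in t3 get NULL for t3's columns.

(Bio, 40); (Bio, 49); (Hist, 40); (Hist, 58); (Law, 58); (Math, NULL)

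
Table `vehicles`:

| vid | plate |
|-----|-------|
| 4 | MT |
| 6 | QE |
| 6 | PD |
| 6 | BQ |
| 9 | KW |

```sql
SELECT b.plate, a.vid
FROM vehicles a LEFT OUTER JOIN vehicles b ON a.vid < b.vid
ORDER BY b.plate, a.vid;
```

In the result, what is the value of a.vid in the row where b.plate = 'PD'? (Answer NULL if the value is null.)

4

LEFT JOIN keeps every row from `vehicles a`; unmatched rows get NULL for `vehicles b`'s columns.
Matching on a.vid < b.vid.
- vid=4: 4 matching b row(s), so 4 row(s) emitted.
- vid=6: 1 matching b row(s), so 1 row(s) emitted.
- vid=6: 1 matching b row(s), so 1 row(s) emitted.
- vid=6: 1 matching b row(s), so 1 row(s) emitted.
- vid=9: no b row matches, row kept with b columns NULL.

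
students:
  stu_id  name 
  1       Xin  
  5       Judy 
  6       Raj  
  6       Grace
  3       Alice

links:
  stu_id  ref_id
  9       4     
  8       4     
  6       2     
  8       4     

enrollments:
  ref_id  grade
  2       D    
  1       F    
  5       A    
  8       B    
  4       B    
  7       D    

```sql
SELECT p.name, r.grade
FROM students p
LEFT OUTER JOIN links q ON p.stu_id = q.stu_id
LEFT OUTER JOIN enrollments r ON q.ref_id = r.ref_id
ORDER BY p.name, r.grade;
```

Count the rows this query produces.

5

Evaluate left to right. First `students p LEFT JOIN links q` on stu_id: 5 row(s).
Then LEFT JOIN `enrollments r` on ref_id: each of those 5 rows is kept; rows whose q.ref_id has no match in r get NULL for r's columns.
Result: 5 row(s).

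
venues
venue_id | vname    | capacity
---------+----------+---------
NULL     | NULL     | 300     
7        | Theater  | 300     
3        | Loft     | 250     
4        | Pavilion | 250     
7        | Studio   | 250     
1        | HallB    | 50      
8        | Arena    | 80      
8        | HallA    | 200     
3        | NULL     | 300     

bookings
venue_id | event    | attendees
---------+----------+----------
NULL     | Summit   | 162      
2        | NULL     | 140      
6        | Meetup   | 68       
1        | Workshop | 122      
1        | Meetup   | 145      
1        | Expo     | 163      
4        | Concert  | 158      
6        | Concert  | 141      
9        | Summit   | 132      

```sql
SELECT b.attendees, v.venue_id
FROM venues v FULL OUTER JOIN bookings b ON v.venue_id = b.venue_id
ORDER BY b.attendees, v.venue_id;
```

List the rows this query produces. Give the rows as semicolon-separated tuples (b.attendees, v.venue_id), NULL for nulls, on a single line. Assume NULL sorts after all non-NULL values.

FULL OUTER JOIN keeps every row from both sides; unmatched rows get NULL for the other side's columns.
Matching on v.venue_id = b.venue_id. A NULL in a compared column never satisfies the condition.
Matched pairs: 4; unmatched v rows kept: 7; unmatched b rows kept: 5.

(68, NULL); (122, 1); (132, NULL); (140, NULL); (141, NULL); (145, 1); (158, 4); (162, NULL); (163, 1); (NULL, 3); (NULL, 3); (NULL, 7); (NULL, 7); (NULL, 8); (NULL, 8); (NULL, NULL)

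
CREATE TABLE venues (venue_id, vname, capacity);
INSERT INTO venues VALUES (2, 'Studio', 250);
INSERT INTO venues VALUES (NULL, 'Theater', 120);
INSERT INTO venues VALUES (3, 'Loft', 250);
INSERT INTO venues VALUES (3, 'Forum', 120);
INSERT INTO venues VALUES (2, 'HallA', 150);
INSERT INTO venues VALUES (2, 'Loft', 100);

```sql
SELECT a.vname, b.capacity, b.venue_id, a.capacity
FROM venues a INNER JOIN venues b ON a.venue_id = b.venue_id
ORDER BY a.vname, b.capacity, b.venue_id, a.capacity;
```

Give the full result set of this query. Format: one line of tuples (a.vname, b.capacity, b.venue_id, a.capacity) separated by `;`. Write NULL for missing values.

INNER JOIN keeps only pairs where the ON condition holds.
Matching on a.venue_id = b.venue_id. A NULL in a compared column never satisfies the condition.
Matched pairs: 13.

(Forum, 120, 3, 120); (Forum, 250, 3, 120); (HallA, 100, 2, 150); (HallA, 150, 2, 150); (HallA, 250, 2, 150); (Loft, 100, 2, 100); (Loft, 120, 3, 250); (Loft, 150, 2, 100); (Loft, 250, 2, 100); (Loft, 250, 3, 250); (Studio, 100, 2, 250); (Studio, 150, 2, 250); (Studio, 250, 2, 250)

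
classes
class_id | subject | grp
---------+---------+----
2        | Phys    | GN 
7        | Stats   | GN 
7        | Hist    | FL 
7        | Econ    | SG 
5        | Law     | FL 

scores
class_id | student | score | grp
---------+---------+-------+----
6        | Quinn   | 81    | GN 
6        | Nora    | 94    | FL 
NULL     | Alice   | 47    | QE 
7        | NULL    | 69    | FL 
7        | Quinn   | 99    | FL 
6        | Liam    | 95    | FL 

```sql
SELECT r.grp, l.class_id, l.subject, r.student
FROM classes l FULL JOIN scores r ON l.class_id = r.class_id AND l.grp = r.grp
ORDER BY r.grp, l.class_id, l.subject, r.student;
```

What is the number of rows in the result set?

10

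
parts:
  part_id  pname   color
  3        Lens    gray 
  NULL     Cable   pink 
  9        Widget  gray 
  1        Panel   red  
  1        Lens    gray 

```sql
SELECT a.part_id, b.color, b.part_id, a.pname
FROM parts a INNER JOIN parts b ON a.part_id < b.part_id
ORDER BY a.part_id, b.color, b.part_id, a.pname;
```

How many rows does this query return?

5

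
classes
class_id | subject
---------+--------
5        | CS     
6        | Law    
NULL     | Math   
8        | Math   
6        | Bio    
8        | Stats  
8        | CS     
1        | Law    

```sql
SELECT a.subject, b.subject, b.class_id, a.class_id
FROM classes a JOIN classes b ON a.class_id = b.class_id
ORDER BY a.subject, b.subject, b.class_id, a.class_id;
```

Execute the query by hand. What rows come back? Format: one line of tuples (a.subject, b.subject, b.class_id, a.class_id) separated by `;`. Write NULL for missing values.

(Bio, Bio, 6, 6); (Bio, Law, 6, 6); (CS, CS, 5, 5); (CS, CS, 8, 8); (CS, Math, 8, 8); (CS, Stats, 8, 8); (Law, Bio, 6, 6); (Law, Law, 1, 1); (Law, Law, 6, 6); (Math, CS, 8, 8); (Math, Math, 8, 8); (Math, Stats, 8, 8); (Stats, CS, 8, 8); (Stats, Math, 8, 8); (Stats, Stats, 8, 8)

INNER JOIN keeps only pairs where the ON condition holds.
Matching on a.class_id = b.class_id. A NULL in a compared column never satisfies the condition.
- a[0] class_id=5 → 1 match(es) in b → 1 row(s).
- a[1] class_id=6 → 2 match(es) in b → 2 row(s).
- a[2] class_id=NULL → no match; dropped.
- a[3] class_id=8 → 3 match(es) in b → 3 row(s).
- a[4] class_id=6 → 2 match(es) in b → 2 row(s).
- a[5] class_id=8 → 3 match(es) in b → 3 row(s).
- a[6] class_id=8 → 3 match(es) in b → 3 row(s).
- a[7] class_id=1 → 1 match(es) in b → 1 row(s).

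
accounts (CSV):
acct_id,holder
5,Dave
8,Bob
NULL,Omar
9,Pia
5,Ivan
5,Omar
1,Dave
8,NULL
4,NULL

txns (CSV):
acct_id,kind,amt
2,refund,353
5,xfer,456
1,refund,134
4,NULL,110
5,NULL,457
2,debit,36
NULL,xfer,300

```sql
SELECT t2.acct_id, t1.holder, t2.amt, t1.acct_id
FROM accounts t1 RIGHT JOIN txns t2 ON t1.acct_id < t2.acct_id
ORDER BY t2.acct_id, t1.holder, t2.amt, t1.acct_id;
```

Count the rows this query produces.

9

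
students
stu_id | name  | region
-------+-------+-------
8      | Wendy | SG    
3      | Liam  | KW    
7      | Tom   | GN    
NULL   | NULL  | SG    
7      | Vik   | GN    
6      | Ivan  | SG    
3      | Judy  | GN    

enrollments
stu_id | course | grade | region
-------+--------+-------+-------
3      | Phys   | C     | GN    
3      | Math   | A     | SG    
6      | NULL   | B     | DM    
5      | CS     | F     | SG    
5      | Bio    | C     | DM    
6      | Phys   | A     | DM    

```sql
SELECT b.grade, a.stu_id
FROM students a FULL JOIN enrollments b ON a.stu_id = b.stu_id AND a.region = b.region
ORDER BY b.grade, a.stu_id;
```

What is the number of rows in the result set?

FULL OUTER JOIN keeps every row from both sides; unmatched rows get NULL for the other side's columns.
Matching on a.stu_id = b.stu_id AND a.region = b.region. A NULL in a compared column never satisfies the condition.
- stu_id=8, region=SG: no b row matches, row kept with b columns NULL.
- stu_id=3, region=KW: no b row matches, row kept with b columns NULL.
- stu_id=7, region=GN: no b row matches, row kept with b columns NULL.
- stu_id=NULL, region=SG: no b row matches, row kept with b columns NULL.
- stu_id=7, region=GN: no b row matches, row kept with b columns NULL.
- stu_id=6, region=SG: no b row matches, row kept with b columns NULL.
- stu_id=3, region=GN: 1 matching b row(s), so 1 row(s) emitted.
- 5 b row(s) had no a match → kept, a columns NULL.
Total: 1 matched + 11 padded = 12 rows.

12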